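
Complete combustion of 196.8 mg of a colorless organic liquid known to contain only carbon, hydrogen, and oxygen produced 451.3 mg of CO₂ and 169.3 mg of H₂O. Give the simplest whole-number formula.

mol C = 0.4513 g CO₂ ÷ 44.009 g/mol = 0.010255 mol
mol H = 2 × 0.1693 g H₂O ÷ 18.015 g/mol = 0.018795 mol
mass O = 0.1968 − (0.12317 + 0.018946) = 0.054685 g → mol O = 0.054685 ÷ 15.999 = 0.0034180 mol
Divide by the smallest (0.0034180 mol): C 3.000, H 5.499, O 1.000
Multiplying each by 2 gives whole numbers: C 6.00, H 11.00, O 2.00

C6H11O2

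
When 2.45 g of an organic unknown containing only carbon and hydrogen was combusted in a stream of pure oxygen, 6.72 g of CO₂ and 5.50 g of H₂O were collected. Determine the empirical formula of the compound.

CH4

mol C = 6.72 g CO₂ ÷ 44.009 g/mol = 0.1527 mol
mol H = 2 × 5.50 g H₂O ÷ 18.015 g/mol = 0.6106 mol
Divide by the smallest (0.1527 mol): C 1.000, H 3.999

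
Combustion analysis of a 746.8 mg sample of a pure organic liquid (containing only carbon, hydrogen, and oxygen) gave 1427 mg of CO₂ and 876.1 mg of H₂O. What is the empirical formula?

mol C = 1.427 g CO₂ ÷ 44.009 g/mol = 0.032425 mol
mol H = 2 × 0.8761 g H₂O ÷ 18.015 g/mol = 0.097263 mol
mass O = 0.7468 − (0.38946 + 0.098041) = 0.25930 g → mol O = 0.25930 ÷ 15.999 = 0.016207 mol
Divide by the smallest (0.016207 mol): C 2.001, H 6.001, O 1.000

C2H6O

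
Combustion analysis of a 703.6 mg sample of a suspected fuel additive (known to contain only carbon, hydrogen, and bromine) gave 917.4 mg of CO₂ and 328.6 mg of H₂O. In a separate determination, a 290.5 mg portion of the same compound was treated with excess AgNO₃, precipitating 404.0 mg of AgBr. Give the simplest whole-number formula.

mol C = 0.9174 g CO₂ ÷ 44.009 g/mol = 0.020846 mol
mol H = 2 × 0.3286 g H₂O ÷ 18.015 g/mol = 0.036481 mol
From the AgBr data: mol Br per gram of compound = (0.4040 ÷ 187.772) ÷ 0.2905 = 0.0074064 mol/g, so in the 0.7036 g combustion sample mol Br = 0.0052111 mol
Divide by the smallest (0.0052111 mol): C 4.000, H 7.001, Br 1.000

C4H7Br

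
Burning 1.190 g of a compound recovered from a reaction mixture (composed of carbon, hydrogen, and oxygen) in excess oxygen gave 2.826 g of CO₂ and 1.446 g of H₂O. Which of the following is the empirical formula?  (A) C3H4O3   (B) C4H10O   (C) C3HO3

(B) C4H10O

mol C = 2.826 g CO₂ ÷ 44.009 g/mol = 0.064214 mol
mol H = 2 × 1.446 g H₂O ÷ 18.015 g/mol = 0.16053 mol
mass O = 1.190 − (0.77128 + 0.16182) = 0.25691 g → mol O = 0.25691 ÷ 15.999 = 0.016058 mol
Divide by the smallest (0.016058 mol): C 3.999, H 9.997, O 1.000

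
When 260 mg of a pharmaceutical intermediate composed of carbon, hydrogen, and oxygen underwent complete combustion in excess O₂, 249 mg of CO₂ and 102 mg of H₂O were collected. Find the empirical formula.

mol C = 0.249 g CO₂ ÷ 44.009 g/mol = 0.005658 mol
mol H = 2 × 0.102 g H₂O ÷ 18.015 g/mol = 0.01132 mol
mass O = 0.260 − (0.06796 + 0.01141) = 0.1806 g → mol O = 0.1806 ÷ 15.999 = 0.01129 mol
Divide by the smallest (0.005658 mol): C 1.000, H 2.001, O 1.995

CH2O2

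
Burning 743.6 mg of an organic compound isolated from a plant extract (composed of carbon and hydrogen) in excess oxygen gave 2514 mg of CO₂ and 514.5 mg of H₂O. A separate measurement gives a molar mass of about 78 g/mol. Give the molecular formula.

C6H6

mol C = 2.514 g CO₂ ÷ 44.009 g/mol = 0.057125 mol
mol H = 2 × 0.5145 g H₂O ÷ 18.015 g/mol = 0.057119 mol
Divide by the smallest (0.057119 mol): C 1.000, H 1.000
Empirical formula: CH
Empirical-formula mass = 13.02 g/mol; 78 ÷ 13.02 ≈ 6, so the molecular formula is C6H6.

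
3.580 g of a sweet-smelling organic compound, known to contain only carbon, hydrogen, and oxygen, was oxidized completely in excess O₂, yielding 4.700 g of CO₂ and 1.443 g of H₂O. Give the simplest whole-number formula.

C4H6O5

mol C = 4.700 g CO₂ ÷ 44.009 g/mol = 0.10680 mol
mol H = 2 × 1.443 g H₂O ÷ 18.015 g/mol = 0.16020 mol
mass O = 3.580 − (1.2827 + 0.16148) = 2.1358 g → mol O = 2.1358 ÷ 15.999 = 0.13350 mol
Divide by the smallest (0.10680 mol): C 1.000, H 1.500, O 1.250
Multiplying each by 4 gives whole numbers: C 4.00, H 6.00, O 5.00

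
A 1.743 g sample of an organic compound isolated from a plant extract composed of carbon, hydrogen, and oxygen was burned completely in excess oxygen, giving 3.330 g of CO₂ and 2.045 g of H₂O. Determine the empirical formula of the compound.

mol C = 3.330 g CO₂ ÷ 44.009 g/mol = 0.075666 mol
mol H = 2 × 2.045 g H₂O ÷ 18.015 g/mol = 0.22703 mol
mass O = 1.743 − (0.90883 + 0.22885) = 0.60532 g → mol O = 0.60532 ÷ 15.999 = 0.037835 mol
Divide by the smallest (0.037835 mol): C 2.000, H 6.001, O 1.000

C2H6O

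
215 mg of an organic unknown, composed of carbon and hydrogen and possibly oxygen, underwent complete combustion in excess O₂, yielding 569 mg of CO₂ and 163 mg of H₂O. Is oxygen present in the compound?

yes

mol C = 0.569 g CO₂ ÷ 44.009 g/mol = 0.01293 mol
mol H = 2 × 0.163 g H₂O ÷ 18.015 g/mol = 0.01810 mol
C and H account for only 0.1735 g of the 0.215 g sample; the remaining 0.04147 g must be oxygen.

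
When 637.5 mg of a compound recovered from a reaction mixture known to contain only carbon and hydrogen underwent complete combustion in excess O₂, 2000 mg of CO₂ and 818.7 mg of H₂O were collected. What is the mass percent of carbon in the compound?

mol C = 2.000 g CO₂ ÷ 44.009 g/mol = 0.045445 mol
mol H = 2 × 0.8187 g H₂O ÷ 18.015 g/mol = 0.090891 mol
mass % C = 0.54584 g ÷ 0.6375 g × 100%

85.62%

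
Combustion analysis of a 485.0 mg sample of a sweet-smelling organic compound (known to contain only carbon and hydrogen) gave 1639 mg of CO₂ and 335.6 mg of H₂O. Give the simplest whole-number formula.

CH

mol C = 1.639 g CO₂ ÷ 44.009 g/mol = 0.037242 mol
mol H = 2 × 0.3356 g H₂O ÷ 18.015 g/mol = 0.037258 mol
Divide by the smallest (0.037242 mol): C 1.000, H 1.000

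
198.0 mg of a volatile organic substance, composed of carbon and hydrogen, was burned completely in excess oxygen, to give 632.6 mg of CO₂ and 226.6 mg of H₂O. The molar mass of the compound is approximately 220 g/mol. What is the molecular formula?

C16H28

mol C = 0.6326 g CO₂ ÷ 44.009 g/mol = 0.014374 mol
mol H = 2 × 0.2266 g H₂O ÷ 18.015 g/mol = 0.025157 mol
Divide by the smallest (0.014374 mol): C 1.000, H 1.750
Multiplying each by 4 gives whole numbers: C 4.00, H 7.00
Empirical formula: C4H7
Empirical-formula mass = 55.10 g/mol; 220 ÷ 55.10 ≈ 4, so the molecular formula is C16H28.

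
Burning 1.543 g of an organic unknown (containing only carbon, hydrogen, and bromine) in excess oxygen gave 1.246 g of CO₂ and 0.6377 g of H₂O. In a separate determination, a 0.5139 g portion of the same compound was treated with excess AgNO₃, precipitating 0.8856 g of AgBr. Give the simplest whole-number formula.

C2H5Br

mol C = 1.246 g CO₂ ÷ 44.009 g/mol = 0.028312 mol
mol H = 2 × 0.6377 g H₂O ÷ 18.015 g/mol = 0.070797 mol
From the AgBr data: mol Br per gram of compound = (0.8856 ÷ 187.772) ÷ 0.5139 = 0.0091776 mol/g, so in the 1.543 g combustion sample mol Br = 0.014161 mol
Divide by the smallest (0.014161 mol): C 1.999, H 4.999, Br 1.000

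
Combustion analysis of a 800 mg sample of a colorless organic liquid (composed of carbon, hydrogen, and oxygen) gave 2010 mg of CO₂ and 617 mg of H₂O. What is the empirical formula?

mol C = 2.01 g CO₂ ÷ 44.009 g/mol = 0.04567 mol
mol H = 2 × 0.617 g H₂O ÷ 18.015 g/mol = 0.06850 mol
mass O = 0.800 − (0.5486 + 0.06905) = 0.1824 g → mol O = 0.1824 ÷ 15.999 = 0.01140 mol
Divide by the smallest (0.01140 mol): C 4.007, H 6.009, O 1.000

C4H6O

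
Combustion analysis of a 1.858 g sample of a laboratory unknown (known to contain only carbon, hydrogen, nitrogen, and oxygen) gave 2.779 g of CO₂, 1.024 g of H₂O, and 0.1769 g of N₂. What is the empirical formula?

C5H9NO4

mol C = 2.779 g CO₂ ÷ 44.009 g/mol = 0.063146 mol
mol H = 2 × 1.024 g H₂O ÷ 18.015 g/mol = 0.11368 mol
mol N = 2 × 0.1769 g N₂ ÷ 28.014 g/mol = 0.012629 mol
mass O = 1.858 − (0.75845 + 0.11459 + 0.17690) = 0.80806 g → mol O = 0.80806 ÷ 15.999 = 0.050507 mol
Divide by the smallest (0.012629 mol): C 5.000, H 9.001, N 1.000, O 3.999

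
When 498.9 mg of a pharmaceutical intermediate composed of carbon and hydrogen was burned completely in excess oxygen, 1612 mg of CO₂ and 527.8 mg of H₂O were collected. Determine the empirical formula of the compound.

mol C = 1.612 g CO₂ ÷ 44.009 g/mol = 0.036629 mol
mol H = 2 × 0.5278 g H₂O ÷ 18.015 g/mol = 0.058596 mol
Divide by the smallest (0.036629 mol): C 1.000, H 1.600
Multiplying each by 5 gives whole numbers: C 5.00, H 8.00

C5H8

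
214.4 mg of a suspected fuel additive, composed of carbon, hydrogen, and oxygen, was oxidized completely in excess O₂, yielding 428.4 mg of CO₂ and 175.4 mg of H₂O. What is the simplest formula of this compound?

mol C = 0.4284 g CO₂ ÷ 44.009 g/mol = 0.0097344 mol
mol H = 2 × 0.1754 g H₂O ÷ 18.015 g/mol = 0.019473 mol
mass O = 0.2144 − (0.11692 + 0.019628) = 0.077852 g → mol O = 0.077852 ÷ 15.999 = 0.0048661 mol
Divide by the smallest (0.0048661 mol): C 2.000, H 4.002, O 1.000

C2H4O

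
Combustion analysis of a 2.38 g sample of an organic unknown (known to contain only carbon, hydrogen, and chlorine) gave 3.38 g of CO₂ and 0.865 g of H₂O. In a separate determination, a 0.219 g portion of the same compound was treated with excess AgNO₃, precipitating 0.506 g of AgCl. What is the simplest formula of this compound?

mol C = 3.38 g CO₂ ÷ 44.009 g/mol = 0.07680 mol
mol H = 2 × 0.865 g H₂O ÷ 18.015 g/mol = 0.09603 mol
From the AgCl data: mol Cl per gram of compound = (0.506 ÷ 143.318) ÷ 0.219 = 0.01612 mol/g, so in the 2.38 g combustion sample mol Cl = 0.03837 mol
Divide by the smallest (0.03837 mol): C 2.002, H 2.503, Cl 1.000
Multiplying each by 2 gives whole numbers: C 4.00, H 5.01, Cl 2.00

C4H5Cl2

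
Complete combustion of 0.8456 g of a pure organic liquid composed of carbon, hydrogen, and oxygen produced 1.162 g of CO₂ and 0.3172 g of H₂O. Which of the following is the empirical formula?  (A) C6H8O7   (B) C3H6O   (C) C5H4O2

(A) C6H8O7

mol C = 1.162 g CO₂ ÷ 44.009 g/mol = 0.026404 mol
mol H = 2 × 0.3172 g H₂O ÷ 18.015 g/mol = 0.035215 mol
mass O = 0.8456 − (0.31713 + 0.035497) = 0.49297 g → mol O = 0.49297 ÷ 15.999 = 0.030812 mol
Divide by the smallest (0.026404 mol): C 1.000, H 1.334, O 1.167
Multiplying each by 6 gives whole numbers: C 6.00, H 8.00, O 7.00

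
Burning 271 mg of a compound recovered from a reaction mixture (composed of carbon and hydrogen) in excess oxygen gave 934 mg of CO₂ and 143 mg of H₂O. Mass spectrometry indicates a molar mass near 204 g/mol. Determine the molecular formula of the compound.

C16H12

mol C = 0.934 g CO₂ ÷ 44.009 g/mol = 0.02122 mol
mol H = 2 × 0.143 g H₂O ÷ 18.015 g/mol = 0.01588 mol
Divide by the smallest (0.01588 mol): C 1.337, H 1.000
Multiplying each by 3 gives whole numbers: C 4.01, H 3.00
Empirical formula: C4H3
Empirical-formula mass = 51.07 g/mol; 204 ÷ 51.07 ≈ 4, so the molecular formula is C16H12.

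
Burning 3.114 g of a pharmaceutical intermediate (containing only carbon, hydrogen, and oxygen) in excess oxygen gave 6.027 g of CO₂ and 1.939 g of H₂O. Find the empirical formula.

mol C = 6.027 g CO₂ ÷ 44.009 g/mol = 0.13695 mol
mol H = 2 × 1.939 g H₂O ÷ 18.015 g/mol = 0.21527 mol
mass O = 3.114 − (1.6449 + 0.21699) = 1.2521 g → mol O = 1.2521 ÷ 15.999 = 0.078262 mol
Divide by the smallest (0.078262 mol): C 1.750, H 2.751, O 1.000
Multiplying each by 4 gives whole numbers: C 7.00, H 11.00, O 4.00

C7H11O4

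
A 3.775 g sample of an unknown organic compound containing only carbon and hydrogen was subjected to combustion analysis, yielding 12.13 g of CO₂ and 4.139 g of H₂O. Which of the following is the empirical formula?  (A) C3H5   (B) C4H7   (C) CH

(A) C3H5

mol C = 12.13 g CO₂ ÷ 44.009 g/mol = 0.27563 mol
mol H = 2 × 4.139 g H₂O ÷ 18.015 g/mol = 0.45951 mol
Divide by the smallest (0.27563 mol): C 1.000, H 1.667
Multiplying each by 3 gives whole numbers: C 3.00, H 5.00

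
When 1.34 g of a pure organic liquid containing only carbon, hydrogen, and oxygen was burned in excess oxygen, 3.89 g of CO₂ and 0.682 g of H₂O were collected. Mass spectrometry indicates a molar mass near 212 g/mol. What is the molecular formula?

C14H12O2

mol C = 3.89 g CO₂ ÷ 44.009 g/mol = 0.08839 mol
mol H = 2 × 0.682 g H₂O ÷ 18.015 g/mol = 0.07571 mol
mass O = 1.34 − (1.062 + 0.07632) = 0.2020 g → mol O = 0.2020 ÷ 15.999 = 0.01263 mol
Divide by the smallest (0.01263 mol): C 7.000, H 5.996, O 1.000
Empirical formula: C7H6O
Empirical-formula mass = 106.12 g/mol; 212 ÷ 106.12 ≈ 2, so the molecular formula is C14H12O2.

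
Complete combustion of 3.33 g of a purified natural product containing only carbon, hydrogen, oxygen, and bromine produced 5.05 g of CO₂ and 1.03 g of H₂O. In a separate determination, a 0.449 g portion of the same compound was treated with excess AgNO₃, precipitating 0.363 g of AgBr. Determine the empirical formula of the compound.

C8H8BrO3

mol C = 5.05 g CO₂ ÷ 44.009 g/mol = 0.1147 mol
mol H = 2 × 1.03 g H₂O ÷ 18.015 g/mol = 0.1143 mol
From the AgBr data: mol Br per gram of compound = (0.363 ÷ 187.772) ÷ 0.449 = 0.004306 mol/g, so in the 3.33 g combustion sample mol Br = 0.01434 mol
mass O = 3.33 − (1.378 + 0.1153 + 1.146) = 0.6909 g → mol O = 0.6909 ÷ 15.999 = 0.04318 mol
Divide by the smallest (0.01434 mol): C 8.003, H 7.976, Br 1.000, O 3.012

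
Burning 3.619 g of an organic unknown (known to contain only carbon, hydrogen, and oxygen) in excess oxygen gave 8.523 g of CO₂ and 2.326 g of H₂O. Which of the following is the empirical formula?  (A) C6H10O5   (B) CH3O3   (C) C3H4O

mol C = 8.523 g CO₂ ÷ 44.009 g/mol = 0.19366 mol
mol H = 2 × 2.326 g H₂O ÷ 18.015 g/mol = 0.25823 mol
mass O = 3.619 − (2.3261 + 0.26030) = 1.0326 g → mol O = 1.0326 ÷ 15.999 = 0.064541 mol
Divide by the smallest (0.064541 mol): C 3.001, H 4.001, O 1.000

(C) C3H4O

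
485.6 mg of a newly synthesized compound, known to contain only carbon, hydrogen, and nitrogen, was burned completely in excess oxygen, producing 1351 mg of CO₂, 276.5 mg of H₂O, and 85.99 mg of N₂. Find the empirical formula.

C5H5N

mol C = 1.351 g CO₂ ÷ 44.009 g/mol = 0.030698 mol
mol H = 2 × 0.2765 g H₂O ÷ 18.015 g/mol = 0.030697 mol
mol N = 2 × 0.08599 g N₂ ÷ 28.014 g/mol = 0.0061391 mol
Divide by the smallest (0.0061391 mol): C 5.000, H 5.000, N 1.000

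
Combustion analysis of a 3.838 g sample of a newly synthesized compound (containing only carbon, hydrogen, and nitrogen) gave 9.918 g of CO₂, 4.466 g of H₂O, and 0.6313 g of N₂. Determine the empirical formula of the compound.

C5H11N

mol C = 9.918 g CO₂ ÷ 44.009 g/mol = 0.22536 mol
mol H = 2 × 4.466 g H₂O ÷ 18.015 g/mol = 0.49581 mol
mol N = 2 × 0.6313 g N₂ ÷ 28.014 g/mol = 0.045070 mol
Divide by the smallest (0.045070 mol): C 5.000, H 11.001, N 1.000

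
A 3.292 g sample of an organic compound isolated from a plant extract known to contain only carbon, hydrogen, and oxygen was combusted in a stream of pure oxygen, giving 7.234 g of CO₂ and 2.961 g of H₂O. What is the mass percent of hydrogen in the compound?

mol C = 7.234 g CO₂ ÷ 44.009 g/mol = 0.16438 mol
mol H = 2 × 2.961 g H₂O ÷ 18.015 g/mol = 0.32873 mol
mass O = 3.292 − (1.9743 + 0.33136) = 0.98633 g → mol O = 0.98633 ÷ 15.999 = 0.061650 mol
mass % H = 0.33136 g ÷ 3.292 g × 100%

10.07%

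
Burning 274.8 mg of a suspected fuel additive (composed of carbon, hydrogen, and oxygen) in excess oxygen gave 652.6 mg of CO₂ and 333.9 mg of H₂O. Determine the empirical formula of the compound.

mol C = 0.6526 g CO₂ ÷ 44.009 g/mol = 0.014829 mol
mol H = 2 × 0.3339 g H₂O ÷ 18.015 g/mol = 0.037069 mol
mass O = 0.2748 − (0.17811 + 0.037366) = 0.059326 g → mol O = 0.059326 ÷ 15.999 = 0.0037081 mol
Divide by the smallest (0.0037081 mol): C 3.999, H 9.997, O 1.000

C4H10O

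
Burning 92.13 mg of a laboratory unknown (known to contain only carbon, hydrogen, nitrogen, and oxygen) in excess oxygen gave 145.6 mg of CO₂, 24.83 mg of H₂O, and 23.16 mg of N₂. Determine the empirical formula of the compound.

mol C = 0.1456 g CO₂ ÷ 44.009 g/mol = 0.0033084 mol
mol H = 2 × 0.02483 g H₂O ÷ 18.015 g/mol = 0.0027566 mol
mol N = 2 × 0.02316 g N₂ ÷ 28.014 g/mol = 0.0016535 mol
mass O = 0.09213 − (0.039737 + 0.0027786 + 0.023160) = 0.026454 g → mol O = 0.026454 ÷ 15.999 = 0.0016535 mol
Divide by the smallest (0.0016535 mol): C 2.001, H 1.667, N 1.000, O 1.000
Multiplying each by 3 gives whole numbers: C 6.00, H 5.00, N 3.00, O 3.00

C6H5N3O3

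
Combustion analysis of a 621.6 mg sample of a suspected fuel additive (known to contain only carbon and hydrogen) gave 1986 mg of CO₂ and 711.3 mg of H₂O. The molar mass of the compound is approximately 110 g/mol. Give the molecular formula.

mol C = 1.986 g CO₂ ÷ 44.009 g/mol = 0.045127 mol
mol H = 2 × 0.7113 g H₂O ÷ 18.015 g/mol = 0.078968 mol
Divide by the smallest (0.045127 mol): C 1.000, H 1.750
Multiplying each by 4 gives whole numbers: C 4.00, H 7.00
Empirical formula: C4H7
Empirical-formula mass = 55.10 g/mol; 110 ÷ 55.10 ≈ 2, so the molecular formula is C8H14.

C8H14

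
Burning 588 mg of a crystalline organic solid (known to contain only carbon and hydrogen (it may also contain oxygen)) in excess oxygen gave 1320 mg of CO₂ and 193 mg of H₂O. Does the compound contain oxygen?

mol C = 1.32 g CO₂ ÷ 44.009 g/mol = 0.02999 mol
mol H = 2 × 0.193 g H₂O ÷ 18.015 g/mol = 0.02143 mol
C and H account for only 0.3819 g of the 0.588 g sample; the remaining 0.2061 g must be oxygen.

yes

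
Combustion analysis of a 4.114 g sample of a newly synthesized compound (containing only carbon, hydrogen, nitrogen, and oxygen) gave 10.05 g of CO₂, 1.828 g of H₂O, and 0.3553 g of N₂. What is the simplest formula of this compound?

C9H8NO2

mol C = 10.05 g CO₂ ÷ 44.009 g/mol = 0.22836 mol
mol H = 2 × 1.828 g H₂O ÷ 18.015 g/mol = 0.20294 mol
mol N = 2 × 0.3553 g N₂ ÷ 28.014 g/mol = 0.025366 mol
mass O = 4.114 − (2.7429 + 0.20457 + 0.35530) = 0.81127 g → mol O = 0.81127 ÷ 15.999 = 0.050708 mol
Divide by the smallest (0.025366 mol): C 9.003, H 8.001, N 1.000, O 1.999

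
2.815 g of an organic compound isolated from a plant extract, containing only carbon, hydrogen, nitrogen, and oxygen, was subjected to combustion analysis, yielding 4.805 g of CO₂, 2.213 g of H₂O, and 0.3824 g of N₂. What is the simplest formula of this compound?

mol C = 4.805 g CO₂ ÷ 44.009 g/mol = 0.10918 mol
mol H = 2 × 2.213 g H₂O ÷ 18.015 g/mol = 0.24568 mol
mol N = 2 × 0.3824 g N₂ ÷ 28.014 g/mol = 0.027301 mol
mass O = 2.815 − (1.3114 + 0.24765 + 0.38240) = 0.87356 g → mol O = 0.87356 ÷ 15.999 = 0.054601 mol
Divide by the smallest (0.027301 mol): C 3.999, H 8.999, N 1.000, O 2.000

C4H9NO2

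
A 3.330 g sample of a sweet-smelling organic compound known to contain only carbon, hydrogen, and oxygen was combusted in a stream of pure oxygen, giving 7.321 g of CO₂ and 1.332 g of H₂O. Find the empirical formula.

mol C = 7.321 g CO₂ ÷ 44.009 g/mol = 0.16635 mol
mol H = 2 × 1.332 g H₂O ÷ 18.015 g/mol = 0.14788 mol
mass O = 3.330 − (1.9981 + 0.14906) = 1.1829 g → mol O = 1.1829 ÷ 15.999 = 0.073935 mol
Divide by the smallest (0.073935 mol): C 2.250, H 2.000, O 1.000
Multiplying each by 4 gives whole numbers: C 9.00, H 8.00, O 4.00

C9H8O4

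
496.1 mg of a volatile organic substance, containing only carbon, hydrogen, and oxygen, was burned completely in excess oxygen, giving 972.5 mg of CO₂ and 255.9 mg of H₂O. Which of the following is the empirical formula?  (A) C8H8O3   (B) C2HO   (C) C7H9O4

(C) C7H9O4

mol C = 0.9725 g CO₂ ÷ 44.009 g/mol = 0.022098 mol
mol H = 2 × 0.2559 g H₂O ÷ 18.015 g/mol = 0.028410 mol
mass O = 0.4961 − (0.26542 + 0.028637) = 0.20205 g → mol O = 0.20205 ÷ 15.999 = 0.012629 mol
Divide by the smallest (0.012629 mol): C 1.750, H 2.250, O 1.000
Multiplying each by 4 gives whole numbers: C 7.00, H 9.00, O 4.00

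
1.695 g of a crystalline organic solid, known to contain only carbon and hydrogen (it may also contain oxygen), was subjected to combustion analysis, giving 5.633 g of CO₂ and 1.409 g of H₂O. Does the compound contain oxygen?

no

mol C = 5.633 g CO₂ ÷ 44.009 g/mol = 0.12800 mol
mol H = 2 × 1.409 g H₂O ÷ 18.015 g/mol = 0.15643 mol
C and H together account for 1.6950 g — essentially the entire 1.695 g sample — so the compound contains no oxygen.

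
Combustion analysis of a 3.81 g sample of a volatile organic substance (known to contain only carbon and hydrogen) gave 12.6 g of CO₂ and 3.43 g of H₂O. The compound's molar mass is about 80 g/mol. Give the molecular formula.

mol C = 12.6 g CO₂ ÷ 44.009 g/mol = 0.2863 mol
mol H = 2 × 3.43 g H₂O ÷ 18.015 g/mol = 0.3808 mol
Divide by the smallest (0.2863 mol): C 1.000, H 1.330
Multiplying each by 3 gives whole numbers: C 3.00, H 3.99
Empirical formula: C3H4
Empirical-formula mass = 40.06 g/mol; 80 ÷ 40.06 ≈ 2, so the molecular formula is C6H8.

C6H8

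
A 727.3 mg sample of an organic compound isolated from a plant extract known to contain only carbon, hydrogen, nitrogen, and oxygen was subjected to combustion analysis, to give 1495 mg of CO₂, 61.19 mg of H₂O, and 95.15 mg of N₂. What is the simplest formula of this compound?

mol C = 1.495 g CO₂ ÷ 44.009 g/mol = 0.033970 mol
mol H = 2 × 0.06119 g H₂O ÷ 18.015 g/mol = 0.0067932 mol
mol N = 2 × 0.09515 g N₂ ÷ 28.014 g/mol = 0.0067930 mol
mass O = 0.7273 − (0.40802 + 0.0068476 + 0.095150) = 0.21728 g → mol O = 0.21728 ÷ 15.999 = 0.013581 mol
Divide by the smallest (0.0067930 mol): C 5.001, H 1.000, N 1.000, O 1.999

C5HNO2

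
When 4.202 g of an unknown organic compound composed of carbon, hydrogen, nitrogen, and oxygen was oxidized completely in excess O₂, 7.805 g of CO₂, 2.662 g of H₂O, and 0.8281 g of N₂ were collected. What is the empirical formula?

C3H5NO

mol C = 7.805 g CO₂ ÷ 44.009 g/mol = 0.17735 mol
mol H = 2 × 2.662 g H₂O ÷ 18.015 g/mol = 0.29553 mol
mol N = 2 × 0.8281 g N₂ ÷ 28.014 g/mol = 0.059120 mol
mass O = 4.202 − (2.1302 + 0.29790 + 0.82810) = 0.94585 g → mol O = 0.94585 ÷ 15.999 = 0.059119 mol
Divide by the smallest (0.059119 mol): C 3.000, H 4.999, N 1.000, O 1.000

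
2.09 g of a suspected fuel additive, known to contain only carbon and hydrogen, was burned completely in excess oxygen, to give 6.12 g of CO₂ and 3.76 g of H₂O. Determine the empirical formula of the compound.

CH3

mol C = 6.12 g CO₂ ÷ 44.009 g/mol = 0.1391 mol
mol H = 2 × 3.76 g H₂O ÷ 18.015 g/mol = 0.4174 mol
Divide by the smallest (0.1391 mol): C 1.000, H 3.002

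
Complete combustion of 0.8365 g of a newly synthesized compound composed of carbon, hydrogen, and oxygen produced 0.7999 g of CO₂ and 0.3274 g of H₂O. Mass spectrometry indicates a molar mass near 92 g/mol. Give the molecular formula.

C2H4O4

mol C = 0.7999 g CO₂ ÷ 44.009 g/mol = 0.018176 mol
mol H = 2 × 0.3274 g H₂O ÷ 18.015 g/mol = 0.036347 mol
mass O = 0.8365 − (0.21831 + 0.036638) = 0.58155 g → mol O = 0.58155 ÷ 15.999 = 0.036349 mol
Divide by the smallest (0.018176 mol): C 1.000, H 2.000, O 2.000
Empirical formula: CH2O2
Empirical-formula mass = 46.02 g/mol; 92 ÷ 46.02 ≈ 2, so the molecular formula is C2H4O4.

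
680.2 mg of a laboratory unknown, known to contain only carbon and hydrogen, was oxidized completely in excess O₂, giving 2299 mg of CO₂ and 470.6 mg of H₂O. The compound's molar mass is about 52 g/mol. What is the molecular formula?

mol C = 2.299 g CO₂ ÷ 44.009 g/mol = 0.052239 mol
mol H = 2 × 0.4706 g H₂O ÷ 18.015 g/mol = 0.052245 mol
Divide by the smallest (0.052239 mol): C 1.000, H 1.000
Empirical formula: CH
Empirical-formula mass = 13.02 g/mol; 52 ÷ 13.02 ≈ 4, so the molecular formula is C4H4.

C4H4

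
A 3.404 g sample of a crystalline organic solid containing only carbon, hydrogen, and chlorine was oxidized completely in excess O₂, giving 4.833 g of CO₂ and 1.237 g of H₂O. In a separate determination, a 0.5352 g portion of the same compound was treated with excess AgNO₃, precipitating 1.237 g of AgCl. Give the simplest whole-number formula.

mol C = 4.833 g CO₂ ÷ 44.009 g/mol = 0.10982 mol
mol H = 2 × 1.237 g H₂O ÷ 18.015 g/mol = 0.13733 mol
From the AgCl data: mol Cl per gram of compound = (1.237 ÷ 143.318) ÷ 0.5352 = 0.016127 mol/g, so in the 3.404 g combustion sample mol Cl = 0.054896 mol
Divide by the smallest (0.054896 mol): C 2.000, H 2.502, Cl 1.000
Multiplying each by 2 gives whole numbers: C 4.00, H 5.00, Cl 2.00

C4H5Cl2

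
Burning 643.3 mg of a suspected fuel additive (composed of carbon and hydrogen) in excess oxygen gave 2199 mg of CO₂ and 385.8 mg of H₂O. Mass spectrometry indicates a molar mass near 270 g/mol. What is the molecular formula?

C21H18

mol C = 2.199 g CO₂ ÷ 44.009 g/mol = 0.049967 mol
mol H = 2 × 0.3858 g H₂O ÷ 18.015 g/mol = 0.042831 mol
Divide by the smallest (0.042831 mol): C 1.167, H 1.000
Multiplying each by 6 gives whole numbers: C 7.00, H 6.00
Empirical formula: C7H6
Empirical-formula mass = 90.12 g/mol; 270 ÷ 90.12 ≈ 3, so the molecular formula is C21H18.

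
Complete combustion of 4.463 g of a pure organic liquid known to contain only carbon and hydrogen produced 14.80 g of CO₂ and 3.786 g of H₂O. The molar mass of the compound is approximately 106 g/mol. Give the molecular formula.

C8H10

mol C = 14.80 g CO₂ ÷ 44.009 g/mol = 0.33629 mol
mol H = 2 × 3.786 g H₂O ÷ 18.015 g/mol = 0.42032 mol
Divide by the smallest (0.33629 mol): C 1.000, H 1.250
Multiplying each by 4 gives whole numbers: C 4.00, H 5.00
Empirical formula: C4H5
Empirical-formula mass = 53.08 g/mol; 106 ÷ 53.08 ≈ 2, so the molecular formula is C8H10.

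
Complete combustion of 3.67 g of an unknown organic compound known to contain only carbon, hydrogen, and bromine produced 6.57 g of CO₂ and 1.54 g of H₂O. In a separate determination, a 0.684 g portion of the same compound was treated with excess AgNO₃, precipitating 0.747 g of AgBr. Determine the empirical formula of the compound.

mol C = 6.57 g CO₂ ÷ 44.009 g/mol = 0.1493 mol
mol H = 2 × 1.54 g H₂O ÷ 18.015 g/mol = 0.1710 mol
From the AgBr data: mol Br per gram of compound = (0.747 ÷ 187.772) ÷ 0.684 = 0.005816 mol/g, so in the 3.67 g combustion sample mol Br = 0.02135 mol
Divide by the smallest (0.02135 mol): C 6.994, H 8.010, Br 1.000

C7H8Br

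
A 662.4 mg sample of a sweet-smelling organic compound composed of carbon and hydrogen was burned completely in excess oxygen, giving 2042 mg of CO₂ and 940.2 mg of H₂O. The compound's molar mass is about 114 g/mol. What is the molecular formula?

C8H18

mol C = 2.042 g CO₂ ÷ 44.009 g/mol = 0.046400 mol
mol H = 2 × 0.9402 g H₂O ÷ 18.015 g/mol = 0.10438 mol
Divide by the smallest (0.046400 mol): C 1.000, H 2.250
Multiplying each by 4 gives whole numbers: C 4.00, H 9.00
Empirical formula: C4H9
Empirical-formula mass = 57.12 g/mol; 114 ÷ 57.12 ≈ 2, so the molecular formula is C8H18.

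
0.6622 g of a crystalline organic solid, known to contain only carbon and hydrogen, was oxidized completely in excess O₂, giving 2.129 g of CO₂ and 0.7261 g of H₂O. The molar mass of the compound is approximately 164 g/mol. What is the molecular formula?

C12H20

mol C = 2.129 g CO₂ ÷ 44.009 g/mol = 0.048376 mol
mol H = 2 × 0.7261 g H₂O ÷ 18.015 g/mol = 0.080611 mol
Divide by the smallest (0.048376 mol): C 1.000, H 1.666
Multiplying each by 3 gives whole numbers: C 3.00, H 5.00
Empirical formula: C3H5
Empirical-formula mass = 41.07 g/mol; 164 ÷ 41.07 ≈ 4, so the molecular formula is C12H20.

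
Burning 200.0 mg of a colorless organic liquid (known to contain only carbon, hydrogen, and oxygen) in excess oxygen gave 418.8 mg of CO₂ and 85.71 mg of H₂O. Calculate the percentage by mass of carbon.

mol C = 0.4188 g CO₂ ÷ 44.009 g/mol = 0.0095162 mol
mol H = 2 × 0.08571 g H₂O ÷ 18.015 g/mol = 0.0095154 mol
mass O = 0.2000 − (0.11430 + 0.0095915) = 0.076109 g → mol O = 0.076109 ÷ 15.999 = 0.0047571 mol
mass % C = 0.11430 g ÷ 0.2000 g × 100%

57.15%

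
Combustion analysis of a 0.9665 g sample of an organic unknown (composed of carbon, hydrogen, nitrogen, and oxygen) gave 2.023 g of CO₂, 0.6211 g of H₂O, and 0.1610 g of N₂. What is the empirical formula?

mol C = 2.023 g CO₂ ÷ 44.009 g/mol = 0.045968 mol
mol H = 2 × 0.6211 g H₂O ÷ 18.015 g/mol = 0.068954 mol
mol N = 2 × 0.1610 g N₂ ÷ 28.014 g/mol = 0.011494 mol
mass O = 0.9665 − (0.55212 + 0.069505 + 0.16100) = 0.18387 g → mol O = 0.18387 ÷ 15.999 = 0.011493 mol
Divide by the smallest (0.011493 mol): C 4.000, H 6.000, N 1.000, O 1.000

C4H6NO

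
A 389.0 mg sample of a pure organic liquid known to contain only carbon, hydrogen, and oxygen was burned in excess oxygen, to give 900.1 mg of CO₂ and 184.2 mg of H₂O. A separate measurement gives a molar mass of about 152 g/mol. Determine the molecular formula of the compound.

C8H8O3

mol C = 0.9001 g CO₂ ÷ 44.009 g/mol = 0.020453 mol
mol H = 2 × 0.1842 g H₂O ÷ 18.015 g/mol = 0.020450 mol
mass O = 0.3890 − (0.24566 + 0.020613) = 0.12273 g → mol O = 0.12273 ÷ 15.999 = 0.0076711 mol
Divide by the smallest (0.0076711 mol): C 2.666, H 2.666, O 1.000
Multiplying each by 3 gives whole numbers: C 8.00, H 8.00, O 3.00
Empirical formula: C8H8O3
Empirical-formula mass = 152.15 g/mol; 152 ÷ 152.15 ≈ 1, so the molecular formula is C8H8O3.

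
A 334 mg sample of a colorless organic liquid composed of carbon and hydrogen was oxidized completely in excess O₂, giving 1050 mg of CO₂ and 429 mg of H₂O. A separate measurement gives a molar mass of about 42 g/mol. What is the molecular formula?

mol C = 1.05 g CO₂ ÷ 44.009 g/mol = 0.02386 mol
mol H = 2 × 0.429 g H₂O ÷ 18.015 g/mol = 0.04763 mol
Divide by the smallest (0.02386 mol): C 1.000, H 1.996
Empirical formula: CH2
Empirical-formula mass = 14.03 g/mol; 42 ÷ 14.03 ≈ 3, so the molecular formula is C3H6.

C3H6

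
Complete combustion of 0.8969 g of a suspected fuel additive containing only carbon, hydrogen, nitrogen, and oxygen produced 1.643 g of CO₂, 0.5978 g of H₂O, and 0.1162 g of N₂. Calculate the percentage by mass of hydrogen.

mol C = 1.643 g CO₂ ÷ 44.009 g/mol = 0.037333 mol
mol H = 2 × 0.5978 g H₂O ÷ 18.015 g/mol = 0.066367 mol
mol N = 2 × 0.1162 g N₂ ÷ 28.014 g/mol = 0.0082959 mol
mass O = 0.8969 − (0.44841 + 0.066898 + 0.11620) = 0.26539 g → mol O = 0.26539 ÷ 15.999 = 0.016588 mol
mass % H = 0.066898 g ÷ 0.8969 g × 100%

7.46%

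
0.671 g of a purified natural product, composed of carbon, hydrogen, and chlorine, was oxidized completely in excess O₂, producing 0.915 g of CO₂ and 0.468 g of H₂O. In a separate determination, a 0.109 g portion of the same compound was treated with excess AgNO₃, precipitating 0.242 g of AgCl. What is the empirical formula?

mol C = 0.915 g CO₂ ÷ 44.009 g/mol = 0.02079 mol
mol H = 2 × 0.468 g H₂O ÷ 18.015 g/mol = 0.05196 mol
From the AgCl data: mol Cl per gram of compound = (0.242 ÷ 143.318) ÷ 0.109 = 0.01549 mol/g, so in the 0.671 g combustion sample mol Cl = 0.01039 mol
Divide by the smallest (0.01039 mol): C 2.000, H 4.998, Cl 1.000

C2H5Cl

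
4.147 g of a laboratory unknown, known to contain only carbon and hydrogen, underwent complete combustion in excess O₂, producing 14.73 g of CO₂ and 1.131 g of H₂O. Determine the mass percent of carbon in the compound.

96.94%

mol C = 14.73 g CO₂ ÷ 44.009 g/mol = 0.33470 mol
mol H = 2 × 1.131 g H₂O ÷ 18.015 g/mol = 0.12556 mol
mass % C = 4.0201 g ÷ 4.147 g × 100%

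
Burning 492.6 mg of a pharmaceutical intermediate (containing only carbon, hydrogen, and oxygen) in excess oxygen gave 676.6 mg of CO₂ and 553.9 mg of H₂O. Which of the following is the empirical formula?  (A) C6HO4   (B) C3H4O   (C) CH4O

mol C = 0.6766 g CO₂ ÷ 44.009 g/mol = 0.015374 mol
mol H = 2 × 0.5539 g H₂O ÷ 18.015 g/mol = 0.061493 mol
mass O = 0.4926 − (0.18466 + 0.061985) = 0.24596 g → mol O = 0.24596 ÷ 15.999 = 0.015373 mol
Divide by the smallest (0.015373 mol): C 1.000, H 4.000, O 1.000

(C) CH4O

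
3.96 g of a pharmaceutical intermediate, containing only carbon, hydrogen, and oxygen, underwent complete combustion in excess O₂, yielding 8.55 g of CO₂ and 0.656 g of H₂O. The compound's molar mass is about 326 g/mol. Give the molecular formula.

mol C = 8.55 g CO₂ ÷ 44.009 g/mol = 0.1943 mol
mol H = 2 × 0.656 g H₂O ÷ 18.015 g/mol = 0.07283 mol
mass O = 3.96 − (2.333 + 0.07341) = 1.553 g → mol O = 1.553 ÷ 15.999 = 0.09708 mol
Divide by the smallest (0.07283 mol): C 2.668, H 1.000, O 1.333
Multiplying each by 3 gives whole numbers: C 8.00, H 3.00, O 4.00
Empirical formula: C8H3O4
Empirical-formula mass = 163.11 g/mol; 326 ÷ 163.11 ≈ 2, so the molecular formula is C16H6O8.

C16H6O8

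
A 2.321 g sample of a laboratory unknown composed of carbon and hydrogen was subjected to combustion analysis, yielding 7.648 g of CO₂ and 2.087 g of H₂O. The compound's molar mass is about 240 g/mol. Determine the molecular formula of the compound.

mol C = 7.648 g CO₂ ÷ 44.009 g/mol = 0.17378 mol
mol H = 2 × 2.087 g H₂O ÷ 18.015 g/mol = 0.23170 mol
Divide by the smallest (0.17378 mol): C 1.000, H 1.333
Multiplying each by 3 gives whole numbers: C 3.00, H 4.00
Empirical formula: C3H4
Empirical-formula mass = 40.06 g/mol; 240 ÷ 40.06 ≈ 6, so the molecular formula is C18H24.

C18H24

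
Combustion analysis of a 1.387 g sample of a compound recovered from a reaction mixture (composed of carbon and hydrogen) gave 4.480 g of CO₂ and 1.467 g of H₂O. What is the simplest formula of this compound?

C5H8

mol C = 4.480 g CO₂ ÷ 44.009 g/mol = 0.10180 mol
mol H = 2 × 1.467 g H₂O ÷ 18.015 g/mol = 0.16286 mol
Divide by the smallest (0.10180 mol): C 1.000, H 1.600
Multiplying each by 5 gives whole numbers: C 5.00, H 8.00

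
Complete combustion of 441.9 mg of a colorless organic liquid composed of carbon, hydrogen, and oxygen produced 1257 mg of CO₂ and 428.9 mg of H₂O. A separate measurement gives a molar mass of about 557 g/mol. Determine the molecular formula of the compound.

C36H60O4

mol C = 1.257 g CO₂ ÷ 44.009 g/mol = 0.028562 mol
mol H = 2 × 0.4289 g H₂O ÷ 18.015 g/mol = 0.047616 mol
mass O = 0.4419 − (0.34306 + 0.047997) = 0.050841 g → mol O = 0.050841 ÷ 15.999 = 0.0031778 mol
Divide by the smallest (0.0031778 mol): C 8.988, H 14.984, O 1.000
Empirical formula: C9H15O
Empirical-formula mass = 139.22 g/mol; 557 ÷ 139.22 ≈ 4, so the molecular formula is C36H60O4.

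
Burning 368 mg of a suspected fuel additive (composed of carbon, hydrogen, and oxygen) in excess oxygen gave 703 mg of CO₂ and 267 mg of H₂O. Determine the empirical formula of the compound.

C7H13O4

mol C = 0.703 g CO₂ ÷ 44.009 g/mol = 0.01597 mol
mol H = 2 × 0.267 g H₂O ÷ 18.015 g/mol = 0.02964 mol
mass O = 0.368 − (0.1919 + 0.02988) = 0.1463 g → mol O = 0.1463 ÷ 15.999 = 0.009142 mol
Divide by the smallest (0.009142 mol): C 1.747, H 3.243, O 1.000
Multiplying each by 4 gives whole numbers: C 6.99, H 12.97, O 4.00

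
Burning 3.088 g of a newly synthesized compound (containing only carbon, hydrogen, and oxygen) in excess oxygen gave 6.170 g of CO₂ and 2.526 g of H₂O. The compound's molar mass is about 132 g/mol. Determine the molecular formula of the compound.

mol C = 6.170 g CO₂ ÷ 44.009 g/mol = 0.14020 mol
mol H = 2 × 2.526 g H₂O ÷ 18.015 g/mol = 0.28043 mol
mass O = 3.088 − (1.6839 + 0.28268) = 1.1214 g → mol O = 1.1214 ÷ 15.999 = 0.070092 mol
Divide by the smallest (0.070092 mol): C 2.000, H 4.001, O 1.000
Empirical formula: C2H4O
Empirical-formula mass = 44.05 g/mol; 132 ÷ 44.05 ≈ 3, so the molecular formula is C6H12O3.

C6H12O3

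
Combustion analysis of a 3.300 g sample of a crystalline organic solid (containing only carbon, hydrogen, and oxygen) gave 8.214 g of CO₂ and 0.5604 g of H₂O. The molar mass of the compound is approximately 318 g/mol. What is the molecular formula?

mol C = 8.214 g CO₂ ÷ 44.009 g/mol = 0.18664 mol
mol H = 2 × 0.5604 g H₂O ÷ 18.015 g/mol = 0.062215 mol
mass O = 3.300 − (2.2418 + 0.062713) = 0.99551 g → mol O = 0.99551 ÷ 15.999 = 0.062223 mol
Divide by the smallest (0.062215 mol): C 3.000, H 1.000, O 1.000
Empirical formula: C3HO
Empirical-formula mass = 53.04 g/mol; 318 ÷ 53.04 ≈ 6, so the molecular formula is C18H6O6.

C18H6O6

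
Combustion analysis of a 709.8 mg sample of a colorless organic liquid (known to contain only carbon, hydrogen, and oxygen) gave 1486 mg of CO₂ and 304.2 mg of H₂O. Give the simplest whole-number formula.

mol C = 1.486 g CO₂ ÷ 44.009 g/mol = 0.033766 mol
mol H = 2 × 0.3042 g H₂O ÷ 18.015 g/mol = 0.033772 mol
mass O = 0.7098 − (0.40556 + 0.034042) = 0.27020 g → mol O = 0.27020 ÷ 15.999 = 0.016888 mol
Divide by the smallest (0.016888 mol): C 1.999, H 2.000, O 1.000

C2H2O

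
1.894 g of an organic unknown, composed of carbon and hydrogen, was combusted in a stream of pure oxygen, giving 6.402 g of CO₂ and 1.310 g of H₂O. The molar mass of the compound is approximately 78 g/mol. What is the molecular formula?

mol C = 6.402 g CO₂ ÷ 44.009 g/mol = 0.14547 mol
mol H = 2 × 1.310 g H₂O ÷ 18.015 g/mol = 0.14543 mol
Divide by the smallest (0.14543 mol): C 1.000, H 1.000
Empirical formula: CH
Empirical-formula mass = 13.02 g/mol; 78 ÷ 13.02 ≈ 6, so the molecular formula is C6H6.

C6H6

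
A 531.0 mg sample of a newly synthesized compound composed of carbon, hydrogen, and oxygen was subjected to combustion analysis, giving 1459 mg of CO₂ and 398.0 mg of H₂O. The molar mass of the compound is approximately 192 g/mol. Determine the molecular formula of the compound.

C12H16O2

mol C = 1.459 g CO₂ ÷ 44.009 g/mol = 0.033152 mol
mol H = 2 × 0.3980 g H₂O ÷ 18.015 g/mol = 0.044185 mol
mass O = 0.5310 − (0.39819 + 0.044539) = 0.088269 g → mol O = 0.088269 ÷ 15.999 = 0.0055171 mol
Divide by the smallest (0.0055171 mol): C 6.009, H 8.009, O 1.000
Empirical formula: C6H8O
Empirical-formula mass = 96.13 g/mol; 192 ÷ 96.13 ≈ 2, so the molecular formula is C12H16O2.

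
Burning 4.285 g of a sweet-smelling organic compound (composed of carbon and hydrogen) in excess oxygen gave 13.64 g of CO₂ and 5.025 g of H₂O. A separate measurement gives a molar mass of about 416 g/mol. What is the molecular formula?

C30H54

mol C = 13.64 g CO₂ ÷ 44.009 g/mol = 0.30994 mol
mol H = 2 × 5.025 g H₂O ÷ 18.015 g/mol = 0.55787 mol
Divide by the smallest (0.30994 mol): C 1.000, H 1.800
Multiplying each by 5 gives whole numbers: C 5.00, H 9.00
Empirical formula: C5H9
Empirical-formula mass = 69.13 g/mol; 416 ÷ 69.13 ≈ 6, so the molecular formula is C30H54.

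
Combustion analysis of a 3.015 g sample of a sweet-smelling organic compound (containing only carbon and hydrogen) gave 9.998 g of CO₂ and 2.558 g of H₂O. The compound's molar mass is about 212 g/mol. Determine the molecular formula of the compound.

mol C = 9.998 g CO₂ ÷ 44.009 g/mol = 0.22718 mol
mol H = 2 × 2.558 g H₂O ÷ 18.015 g/mol = 0.28399 mol
Divide by the smallest (0.22718 mol): C 1.000, H 1.250
Multiplying each by 4 gives whole numbers: C 4.00, H 5.00
Empirical formula: C4H5
Empirical-formula mass = 53.08 g/mol; 212 ÷ 53.08 ≈ 4, so the molecular formula is C16H20.

C16H20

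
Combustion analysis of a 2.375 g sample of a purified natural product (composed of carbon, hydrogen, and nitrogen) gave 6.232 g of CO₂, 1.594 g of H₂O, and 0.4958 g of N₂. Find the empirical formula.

mol C = 6.232 g CO₂ ÷ 44.009 g/mol = 0.14161 mol
mol H = 2 × 1.594 g H₂O ÷ 18.015 g/mol = 0.17696 mol
mol N = 2 × 0.4958 g N₂ ÷ 28.014 g/mol = 0.035397 mol
Divide by the smallest (0.035397 mol): C 4.001, H 4.999, N 1.000

C4H5N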